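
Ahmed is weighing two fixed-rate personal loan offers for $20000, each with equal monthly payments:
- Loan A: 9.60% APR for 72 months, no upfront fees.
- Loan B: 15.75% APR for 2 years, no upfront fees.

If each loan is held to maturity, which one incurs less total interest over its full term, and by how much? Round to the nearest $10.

Loan B by $2,940

Loan A: monthly rate = 9.6%/12 = 0.0080000; payment = 20,000 × 0.0080000 / (1 − (1+0.0080000)^−72) = $366.50.
Total interest on Loan A = 72 × $366.50 − $20,000 = $6,388.00.
Loan B: at 15.75% the monthly rate is 0.0131250, so the payment is 20,000 × 0.0131250 / (1 − 1.0131250^−24) = $976.87.
Total interest on Loan B = 24 × $976.87 − $20,000 = $3,444.88.
Loan B is lower by $2,943.12.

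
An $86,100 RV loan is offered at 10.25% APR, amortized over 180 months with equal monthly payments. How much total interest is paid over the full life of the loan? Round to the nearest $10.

At 10.25% the monthly rate is 0.0085417, so the payment is 86,100 × 0.0085417 / (1 − 1.0085417^−180) = $938.45.
Total paid = 180 × $938.45 = $168,921.00; interest = $168,921.00 − $86,100 = $82,821.00.

$82,820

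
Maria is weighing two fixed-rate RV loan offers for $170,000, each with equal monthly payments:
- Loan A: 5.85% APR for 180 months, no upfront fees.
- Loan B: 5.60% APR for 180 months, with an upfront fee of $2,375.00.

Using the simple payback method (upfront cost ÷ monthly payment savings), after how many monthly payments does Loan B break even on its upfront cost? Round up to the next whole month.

Loan A: at 5.85% the monthly rate is 0.0048750, so the payment is 170,000 × 0.0048750 / (1 − 1.0048750^−180) = $1,420.82.
Loan B: monthly rate = 5.6%/12 = 0.0046667; payment = 170,000 × 0.0046667 / (1 − (1+0.0046667)^−180) = $1,398.08.
Monthly savings = $1,420.82 − $1,398.08 = $22.74.
Break-even = $2,375.00 / $22.74 = 104.44 → 105 months.

105 months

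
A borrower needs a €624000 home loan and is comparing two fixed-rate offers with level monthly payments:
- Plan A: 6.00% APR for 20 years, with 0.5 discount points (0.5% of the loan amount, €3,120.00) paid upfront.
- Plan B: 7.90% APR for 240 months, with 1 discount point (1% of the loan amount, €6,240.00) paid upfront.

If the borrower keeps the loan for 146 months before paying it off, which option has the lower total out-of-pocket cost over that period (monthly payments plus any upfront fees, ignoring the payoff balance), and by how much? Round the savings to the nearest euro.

Plan A: at 6.00% the monthly rate is 0.0050000, so the payment is 624,000 × 0.0050000 / (1 − 1.0050000^−240) = €4,470.53.
Plan B: at 7.90% the monthly rate is 0.0065833, so the payment is 624,000 × 0.0065833 / (1 − 1.0065833^−240) = €5,180.62.
Over 146 months: Plan A costs 146 × €4,470.53 + €3,120.00 = €655,817.38; Plan B costs 146 × €5,180.62 + €6,240.00 = €762,610.52.
Plan A is cheaper by €762,610.52 − €655,817.38 = €106,793.14.

Plan A by €106,793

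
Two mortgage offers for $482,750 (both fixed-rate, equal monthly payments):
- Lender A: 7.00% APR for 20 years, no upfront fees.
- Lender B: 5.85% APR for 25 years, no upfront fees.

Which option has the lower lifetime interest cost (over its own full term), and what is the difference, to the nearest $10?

Lender A by $21,610

Lender A: monthly rate = 7%/12 = 0.0058333; payment = 482,750 × 0.0058333 / (1 − (1+0.0058333)^−240) = $3,742.76.
Total interest on Lender A = 240 × $3,742.76 − $482,750 = $415,512.40.
Lender B: at 5.85% the monthly rate is 0.0048750, so the payment is 482,750 × 0.0048750 / (1 − 1.0048750^−300) = $3,066.25.
Total interest on Lender B = 300 × $3,066.25 − $482,750 = $437,125.00.
Lender A is lower by $21,612.60.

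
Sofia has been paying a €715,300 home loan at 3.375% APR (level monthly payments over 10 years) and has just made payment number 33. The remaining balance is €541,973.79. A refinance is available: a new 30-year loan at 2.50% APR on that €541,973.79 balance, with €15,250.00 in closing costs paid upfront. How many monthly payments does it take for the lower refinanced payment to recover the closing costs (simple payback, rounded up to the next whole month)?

Current payment = 715,300 × 3.375%/12 / (1 − (1+0.0028125)^−120) = €7,031.50.
Refinanced payment = 541,973.79 × 0.0020833 / (1 − (1+0.0020833)^−360) = €2,141.45.
Monthly savings = €7,031.50 − €2,141.45 = €4,890.05.
Break-even = €15,250.00 / €4,890.05 = 3.12 → 4 months.

4 months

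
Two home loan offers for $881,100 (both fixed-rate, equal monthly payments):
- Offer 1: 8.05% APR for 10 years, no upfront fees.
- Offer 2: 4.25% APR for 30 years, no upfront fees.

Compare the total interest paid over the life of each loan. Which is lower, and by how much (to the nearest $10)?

Offer 1: at 8.05% the monthly rate is 0.0067083, so the payment is 881,100 × 0.0067083 / (1 − 1.0067083^−120) = $10,713.47.
Total interest on Offer 1 = 120 × $10,713.47 − $881,100 = $404,516.40.
Offer 2: monthly rate = 4.25%/12 = 0.0035417; payment = 881,100 × 0.0035417 / (1 − (1+0.0035417)^−360) = $4,334.48.
Total interest on Offer 2 = 360 × $4,334.48 − $881,100 = $679,312.80.
Offer 1 is lower by $274,796.40.

Offer 1 by $274,800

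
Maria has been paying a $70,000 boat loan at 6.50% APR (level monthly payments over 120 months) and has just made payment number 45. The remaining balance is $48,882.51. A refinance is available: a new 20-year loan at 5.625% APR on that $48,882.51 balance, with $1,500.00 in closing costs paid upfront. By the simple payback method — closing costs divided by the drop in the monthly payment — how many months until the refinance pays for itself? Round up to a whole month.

4 months

Current payment = 70,000 × 6.5%/12 / (1 − (1+0.0054167)^−120) = $794.84.
Refinanced payment = 48,882.51 × 0.0046875 / (1 − (1+0.0046875)^−240) = $339.72.
Monthly savings = $794.84 − $339.72 = $455.12.
Break-even = $1,500.00 / $455.12 = 3.30 → 4 months.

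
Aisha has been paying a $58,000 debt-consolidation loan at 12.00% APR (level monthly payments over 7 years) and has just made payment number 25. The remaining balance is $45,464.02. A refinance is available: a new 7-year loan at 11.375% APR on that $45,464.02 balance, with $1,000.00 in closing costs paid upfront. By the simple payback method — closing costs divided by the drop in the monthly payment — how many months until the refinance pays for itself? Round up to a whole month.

Current payment = 58,000 × 12%/12 / (1 − (1+0.0100000)^−84) = $1,023.86.
Refinanced payment = 45,464.02 × 0.0094792 / (1 − (1+0.0094792)^−84) = $787.45.
Monthly savings = $1,023.86 − $787.45 = $236.41.
Break-even = $1,000.00 / $236.41 = 4.23 → 5 months.

5 months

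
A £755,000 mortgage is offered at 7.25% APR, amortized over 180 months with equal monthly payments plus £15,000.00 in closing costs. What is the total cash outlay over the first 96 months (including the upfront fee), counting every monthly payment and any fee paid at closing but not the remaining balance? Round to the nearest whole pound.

Monthly rate = 7.25%/12 = 0.0060417; payment = 755,000 × 0.0060417 / (1 − (1+0.0060417)^−180) = £6,892.11.
Total outlay = 96 × £6,892.11 + £15,000.00 = £676,642.56.

£676,643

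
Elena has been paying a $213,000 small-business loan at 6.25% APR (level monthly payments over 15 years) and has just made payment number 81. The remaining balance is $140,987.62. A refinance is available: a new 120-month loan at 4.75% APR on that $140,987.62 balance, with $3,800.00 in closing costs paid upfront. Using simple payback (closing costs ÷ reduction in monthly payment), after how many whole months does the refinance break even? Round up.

11 months

Current payment = 213,000 × 6.25%/12 / (1 − (1+0.0052083)^−180) = $1,826.31.
Refinanced payment = 140,987.62 × 0.0039583 / (1 − (1+0.0039583)^−120) = $1,478.22.
Monthly savings = $1,826.31 − $1,478.22 = $348.09.
Break-even = $3,800.00 / $348.09 = 10.92 → 11 months.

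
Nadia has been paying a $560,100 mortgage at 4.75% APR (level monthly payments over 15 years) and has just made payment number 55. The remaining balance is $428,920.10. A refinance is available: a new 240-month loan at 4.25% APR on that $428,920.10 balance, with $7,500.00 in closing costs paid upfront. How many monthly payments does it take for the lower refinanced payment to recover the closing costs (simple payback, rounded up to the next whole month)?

Current payment = 560,100 × 4.75%/12 / (1 − (1+0.0039583)^−180) = $4,356.64.
Refinanced payment = 428,920.10 × 0.0035417 / (1 − (1+0.0035417)^−240) = $2,656.02.
Monthly savings = $4,356.64 − $2,656.02 = $1,700.62.
Break-even = $7,500.00 / $1,700.62 = 4.41 → 5 months.

5 months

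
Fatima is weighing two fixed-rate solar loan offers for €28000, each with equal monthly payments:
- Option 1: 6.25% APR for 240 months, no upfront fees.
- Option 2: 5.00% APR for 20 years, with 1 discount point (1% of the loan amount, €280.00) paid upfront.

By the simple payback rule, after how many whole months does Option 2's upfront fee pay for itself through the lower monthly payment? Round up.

Option 1: monthly rate = 6.25%/12 = 0.0052083; payment = 28,000 × 0.0052083 / (1 − (1+0.0052083)^−240) = €204.66.
Option 2: at 5.00% the monthly rate is 0.0041667, so the payment is 28,000 × 0.0041667 / (1 − 1.0041667^−240) = €184.79.
Monthly savings = €204.66 − €184.79 = €19.87.
Break-even = €280.00 / €19.87 = 14.09 → 15 months.

15 months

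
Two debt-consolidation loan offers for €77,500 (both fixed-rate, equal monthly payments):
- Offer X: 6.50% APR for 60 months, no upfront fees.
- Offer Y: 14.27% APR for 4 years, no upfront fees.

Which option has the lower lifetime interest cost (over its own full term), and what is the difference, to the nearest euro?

Offer X by €11,176

Offer X: at 6.50% the monthly rate is 0.0054167, so the payment is 77,500 × 0.0054167 / (1 − 1.0054167^−60) = €1,516.38.
Total interest on Offer X = 60 × €1,516.38 − €77,500 = €13,482.80.
Offer Y: at 14.27% the monthly rate is 0.0118917, so the payment is 77,500 × 0.0118917 / (1 − 1.0118917^−48) = €2,128.31.
Total interest on Offer Y = 48 × €2,128.31 − €77,500 = €24,658.88.
Offer X is lower by €11,176.08.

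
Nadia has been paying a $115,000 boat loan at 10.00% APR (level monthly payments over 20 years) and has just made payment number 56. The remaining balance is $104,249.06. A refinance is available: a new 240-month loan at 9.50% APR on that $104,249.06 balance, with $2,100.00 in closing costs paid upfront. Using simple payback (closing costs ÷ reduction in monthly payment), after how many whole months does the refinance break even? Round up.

16 months

Current payment = 115,000 × 10%/12 / (1 − (1+0.0083333)^−240) = $1,109.77.
Refinanced payment = 104,249.06 × 0.0079167 / (1 − (1+0.0079167)^−240) = $971.74.
Monthly savings = $1,109.77 − $971.74 = $138.03.
Break-even = $2,100.00 / $138.03 = 15.21 → 16 months.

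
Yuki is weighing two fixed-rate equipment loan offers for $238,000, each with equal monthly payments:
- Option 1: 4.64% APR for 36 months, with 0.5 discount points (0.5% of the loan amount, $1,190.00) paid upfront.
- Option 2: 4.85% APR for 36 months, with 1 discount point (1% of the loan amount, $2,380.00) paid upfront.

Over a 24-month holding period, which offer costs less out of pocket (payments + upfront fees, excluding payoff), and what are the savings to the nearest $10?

Option 1: at 4.64% the monthly rate is 0.0038667, so the payment is 238,000 × 0.0038667 / (1 − 1.0038667^−36) = $7,094.67.
Option 2: at 4.85% the monthly rate is 0.0040417, so the payment is 238,000 × 0.0040417 / (1 − 1.0040417^−36) = $7,117.06.
Over 24 months: Option 1 costs 24 × $7,094.67 + $1,190.00 = $171,462.08; Option 2 costs 24 × $7,117.06 + $2,380.00 = $173,189.44.
Option 1 is cheaper by $173,189.44 − $171,462.08 = $1,727.36.

Option 1 by $1,730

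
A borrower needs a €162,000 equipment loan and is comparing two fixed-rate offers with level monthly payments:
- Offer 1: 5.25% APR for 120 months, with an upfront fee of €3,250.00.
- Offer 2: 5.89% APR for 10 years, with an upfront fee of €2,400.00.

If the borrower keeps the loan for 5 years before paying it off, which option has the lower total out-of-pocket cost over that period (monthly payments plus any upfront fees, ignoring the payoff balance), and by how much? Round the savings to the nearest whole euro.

Offer 1: at 5.25% the monthly rate is 0.0043750, so the payment is 162,000 × 0.0043750 / (1 − 1.0043750^−120) = €1,738.13.
Offer 2: monthly rate = 5.89%/12 = 0.0049083; payment = 162,000 × 0.0049083 / (1 − (1+0.0049083)^−120) = €1,789.60.
Over 60 months: Offer 1 costs 60 × €1,738.13 + €3,250.00 = €107,537.80; Offer 2 costs 60 × €1,789.60 + €2,400.00 = €109,776.00.
Offer 1 is cheaper by €109,776.00 − €107,537.80 = €2,238.20.

Offer 1 by €2,238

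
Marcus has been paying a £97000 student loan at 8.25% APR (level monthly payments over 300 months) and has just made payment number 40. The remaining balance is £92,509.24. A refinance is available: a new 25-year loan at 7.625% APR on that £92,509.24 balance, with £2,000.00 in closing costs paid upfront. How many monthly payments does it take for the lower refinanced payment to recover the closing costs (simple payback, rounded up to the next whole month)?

Current payment = 97,000 × 8.25%/12 / (1 − (1+0.0068750)^−300) = £764.80.
Refinanced payment = 92,509.24 × 0.0063542 / (1 − (1+0.0063542)^−300) = £691.17.
Monthly savings = £764.80 − £691.17 = £73.63.
Break-even = £2,000.00 / £73.63 = 27.16 → 28 months.

28 months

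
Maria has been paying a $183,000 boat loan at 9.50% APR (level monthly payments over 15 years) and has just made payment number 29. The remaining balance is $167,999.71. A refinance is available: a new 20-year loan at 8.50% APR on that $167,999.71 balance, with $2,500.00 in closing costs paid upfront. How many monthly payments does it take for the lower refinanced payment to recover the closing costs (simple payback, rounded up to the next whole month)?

6 months

Current payment = 183,000 × 9.5%/12 / (1 − (1+0.0079167)^−180) = $1,910.93.
Refinanced payment = 167,999.71 × 0.0070833 / (1 − (1+0.0070833)^−240) = $1,457.94.
Monthly savings = $1,910.93 − $1,457.94 = $452.99.
Break-even = $2,500.00 / $452.99 = 5.52 → 6 months.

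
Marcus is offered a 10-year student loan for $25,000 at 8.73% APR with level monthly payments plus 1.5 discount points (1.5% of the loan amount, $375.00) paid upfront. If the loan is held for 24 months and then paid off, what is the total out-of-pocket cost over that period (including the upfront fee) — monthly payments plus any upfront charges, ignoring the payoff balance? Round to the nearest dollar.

$7,888

Monthly rate = 8.73%/12 = 0.0072750; payment = 25,000 × 0.0072750 / (1 − (1+0.0072750)^−120) = $313.05.
Total outlay = 24 × $313.05 + $375.00 = $7,888.20.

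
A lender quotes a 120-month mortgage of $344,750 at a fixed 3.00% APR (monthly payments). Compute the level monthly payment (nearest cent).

At 3.00% the monthly rate is 0.0025000, so the payment is 344,750 × 0.0025000 / (1 − 1.0025000^−120) = $3,328.93.

$3,328.93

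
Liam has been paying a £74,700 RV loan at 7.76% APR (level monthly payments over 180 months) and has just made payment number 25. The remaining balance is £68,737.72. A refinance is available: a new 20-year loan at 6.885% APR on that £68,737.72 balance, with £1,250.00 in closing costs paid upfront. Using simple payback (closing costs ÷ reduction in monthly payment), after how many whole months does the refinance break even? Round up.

Current payment = 74,700 × 7.76%/12 / (1 − (1+0.0064667)^−180) = £703.56.
Refinanced payment = 68,737.72 × 0.0057375 / (1 − (1+0.0057375)^−240) = £528.19.
Monthly savings = £703.56 − £528.19 = £175.37.
Break-even = £1,250.00 / £175.37 = 7.13 → 8 months.

8 months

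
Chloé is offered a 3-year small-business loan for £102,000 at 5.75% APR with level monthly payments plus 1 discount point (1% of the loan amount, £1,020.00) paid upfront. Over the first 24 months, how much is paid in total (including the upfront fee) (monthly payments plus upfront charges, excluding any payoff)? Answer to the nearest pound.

At 5.75% the monthly rate is 0.0047917, so the payment is 102,000 × 0.0047917 / (1 − 1.0047917^−36) = £3,091.50.
Total outlay = 24 × £3,091.50 + £1,020.00 = £75,216.00.

£75,216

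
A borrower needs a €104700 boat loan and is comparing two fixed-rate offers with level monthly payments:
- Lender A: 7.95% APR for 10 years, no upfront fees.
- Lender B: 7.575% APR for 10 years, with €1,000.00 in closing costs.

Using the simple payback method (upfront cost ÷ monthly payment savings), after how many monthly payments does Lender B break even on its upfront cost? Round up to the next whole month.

Lender A: monthly rate = 7.95%/12 = 0.0066250; payment = 104,700 × 0.0066250 / (1 − (1+0.0066250)^−120) = €1,267.54.
Lender B: monthly rate = 7.575%/12 = 0.0063125; payment = 104,700 × 0.0063125 / (1 − (1+0.0063125)^−120) = €1,246.91.
Monthly savings = €1,267.54 − €1,246.91 = €20.63.
Break-even = €1,000.00 / €20.63 = 48.47 → 49 months.

49 months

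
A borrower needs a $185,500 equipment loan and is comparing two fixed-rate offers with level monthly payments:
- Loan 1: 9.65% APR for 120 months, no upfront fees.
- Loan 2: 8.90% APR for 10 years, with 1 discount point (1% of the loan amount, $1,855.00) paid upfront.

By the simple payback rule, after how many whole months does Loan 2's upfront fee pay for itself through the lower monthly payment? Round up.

25 months

Loan 1: monthly rate = 9.65%/12 = 0.0080417; payment = 185,500 × 0.0080417 / (1 − (1+0.0080417)^−120) = $2,415.59.
Loan 2: monthly rate = 8.9%/12 = 0.0074167; payment = 185,500 × 0.0074167 / (1 − (1+0.0074167)^−120) = $2,339.81.
Monthly savings = $2,415.59 − $2,339.81 = $75.78.
Break-even = $1,855.00 / $75.78 = 24.48 → 25 months.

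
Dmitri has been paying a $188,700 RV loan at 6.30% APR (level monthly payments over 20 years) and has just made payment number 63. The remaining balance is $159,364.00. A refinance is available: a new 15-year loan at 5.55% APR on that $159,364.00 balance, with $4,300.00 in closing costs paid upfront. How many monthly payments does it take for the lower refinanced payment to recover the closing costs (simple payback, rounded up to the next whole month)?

55 months

Current payment = 188,700 × 6.3%/12 / (1 − (1+0.0052500)^−240) = $1,384.77.
Refinanced payment = 159,364.00 × 0.0046250 / (1 − (1+0.0046250)^−180) = $1,306.37.
Monthly savings = $1,384.77 − $1,306.37 = $78.40.
Break-even = $4,300.00 / $78.40 = 54.85 → 55 months.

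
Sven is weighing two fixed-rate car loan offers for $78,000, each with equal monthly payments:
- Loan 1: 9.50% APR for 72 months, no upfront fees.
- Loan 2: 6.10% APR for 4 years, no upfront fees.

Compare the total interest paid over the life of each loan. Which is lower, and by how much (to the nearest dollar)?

Loan 1: at 9.50% the monthly rate is 0.0079167, so the payment is 78,000 × 0.0079167 / (1 − 1.0079167^−72) = $1,425.43.
Total interest on Loan 1 = 72 × $1,425.43 − $78,000 = $24,630.96.
Loan 2: at 6.10% the monthly rate is 0.0050833, so the payment is 78,000 × 0.0050833 / (1 − 1.0050833^−48) = $1,835.41.
Total interest on Loan 2 = 48 × $1,835.41 − $78,000 = $10,099.68.
Loan 2 is lower by $14,531.28.

Loan 2 by $14,531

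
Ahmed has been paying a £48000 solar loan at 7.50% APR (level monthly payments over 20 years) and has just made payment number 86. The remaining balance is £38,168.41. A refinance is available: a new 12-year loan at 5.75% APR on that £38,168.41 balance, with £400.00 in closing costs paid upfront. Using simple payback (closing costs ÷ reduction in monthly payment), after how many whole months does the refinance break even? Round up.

Current payment = 48,000 × 7.5%/12 / (1 − (1+0.0062500)^−240) = £386.68.
Refinanced payment = 38,168.41 × 0.0047917 / (1 − (1+0.0047917)^−144) = £367.55.
Monthly savings = £386.68 − £367.55 = £19.13.
Break-even = £400.00 / £19.13 = 20.91 → 21 months.

21 months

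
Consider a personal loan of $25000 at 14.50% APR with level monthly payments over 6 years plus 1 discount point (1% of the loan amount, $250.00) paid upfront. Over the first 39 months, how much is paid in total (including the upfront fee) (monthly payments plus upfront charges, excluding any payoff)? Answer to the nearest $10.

Monthly rate = 14.5%/12 = 0.0120833; payment = 25,000 × 0.0120833 / (1 − (1+0.0120833)^−72) = $521.86.
Total outlay = 39 × $521.86 + $250.00 = $20,602.54.

$20,600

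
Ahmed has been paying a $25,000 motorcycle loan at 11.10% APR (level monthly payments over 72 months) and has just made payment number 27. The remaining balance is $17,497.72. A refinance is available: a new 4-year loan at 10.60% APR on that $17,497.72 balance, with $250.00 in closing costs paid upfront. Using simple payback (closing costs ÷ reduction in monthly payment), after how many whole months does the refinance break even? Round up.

Current payment = 25,000 × 11.1%/12 / (1 − (1+0.0092500)^−72) = $477.13.
Refinanced payment = 17,497.72 × 0.0088333 / (1 − (1+0.0088333)^−48) = $448.85.
Monthly savings = $477.13 − $448.85 = $28.28.
Break-even = $250.00 / $28.28 = 8.84 → 9 months.

9 months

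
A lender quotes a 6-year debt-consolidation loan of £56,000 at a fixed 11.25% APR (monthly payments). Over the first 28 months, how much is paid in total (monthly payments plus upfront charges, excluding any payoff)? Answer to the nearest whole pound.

£30,047

Monthly rate = 11.25%/12 = 0.0093750; payment = 56,000 × 0.0093750 / (1 − (1+0.0093750)^−72) = £1,073.09.
Total outlay = 28 × £1,073.09 = £30,046.52.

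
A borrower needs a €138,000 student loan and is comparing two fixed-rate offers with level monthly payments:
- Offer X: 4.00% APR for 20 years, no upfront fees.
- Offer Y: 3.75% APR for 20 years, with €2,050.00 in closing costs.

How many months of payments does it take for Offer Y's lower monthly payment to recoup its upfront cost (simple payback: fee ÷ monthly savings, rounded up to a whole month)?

Offer X: monthly rate = 4%/12 = 0.0033333; payment = 138,000 × 0.0033333 / (1 − (1+0.0033333)^−240) = €836.25.
Offer Y: monthly rate = 3.75%/12 = 0.0031250; payment = 138,000 × 0.0031250 / (1 − (1+0.0031250)^−240) = €818.19.
Monthly savings = €836.25 − €818.19 = €18.06.
Break-even = €2,050.00 / €18.06 = 113.51 → 114 months.

114 months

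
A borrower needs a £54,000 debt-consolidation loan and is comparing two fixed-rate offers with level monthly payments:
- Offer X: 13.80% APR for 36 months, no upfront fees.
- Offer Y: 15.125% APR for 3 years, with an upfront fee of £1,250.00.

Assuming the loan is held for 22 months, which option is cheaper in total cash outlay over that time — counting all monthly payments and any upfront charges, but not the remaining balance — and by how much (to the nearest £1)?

Offer X: monthly rate = 13.8%/12 = 0.0115000; payment = 54,000 × 0.0115000 / (1 − (1+0.0115000)^−36) = £1,840.35.
Offer Y: at 15.125% the monthly rate is 0.0126042, so the payment is 54,000 × 0.0126042 / (1 − 1.0126042^−36) = £1,875.23.
Over 22 months: Offer X costs 22 × £1,840.35 = £40,487.70; Offer Y costs 22 × £1,875.23 + £1,250.00 = £42,505.06.
Offer X is cheaper by £42,505.06 − £40,487.70 = £2,017.36.

Offer X by £2,017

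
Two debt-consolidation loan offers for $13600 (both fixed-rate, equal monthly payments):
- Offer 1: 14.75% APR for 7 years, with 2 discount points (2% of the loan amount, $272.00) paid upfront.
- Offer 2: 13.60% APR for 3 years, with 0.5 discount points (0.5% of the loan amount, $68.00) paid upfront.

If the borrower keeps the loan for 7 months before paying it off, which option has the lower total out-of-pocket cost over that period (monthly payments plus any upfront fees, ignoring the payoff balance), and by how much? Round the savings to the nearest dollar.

Offer 1: monthly rate = 14.75%/12 = 0.0122917; payment = 13,600 × 0.0122917 / (1 − (1+0.0122917)^−84) = $260.53.
Offer 2: monthly rate = 13.6%/12 = 0.0113333; payment = 13,600 × 0.0113333 / (1 − (1+0.0113333)^−36) = $462.18.
Over 7 months: Offer 1 costs 7 × $260.53 + $272.00 = $2,095.71; Offer 2 costs 7 × $462.18 + $68.00 = $3,303.26.
Offer 1 is cheaper by $3,303.26 − $2,095.71 = $1,207.55.

Offer 1 by $1,208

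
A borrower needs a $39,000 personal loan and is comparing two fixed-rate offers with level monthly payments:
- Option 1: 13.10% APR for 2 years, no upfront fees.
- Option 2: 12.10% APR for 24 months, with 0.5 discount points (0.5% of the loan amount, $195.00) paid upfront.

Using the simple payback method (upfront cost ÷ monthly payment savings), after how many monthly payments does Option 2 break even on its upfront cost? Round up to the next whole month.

11 months

Option 1: monthly rate = 13.1%/12 = 0.0109167; payment = 39,000 × 0.0109167 / (1 − (1+0.0109167)^−24) = $1,855.96.
Option 2: at 12.10% the monthly rate is 0.0100833, so the payment is 39,000 × 0.0100833 / (1 − 1.0100833^−24) = $1,837.69.
Monthly savings = $1,855.96 − $1,837.69 = $18.27.
Break-even = $195.00 / $18.27 = 10.67 → 11 months.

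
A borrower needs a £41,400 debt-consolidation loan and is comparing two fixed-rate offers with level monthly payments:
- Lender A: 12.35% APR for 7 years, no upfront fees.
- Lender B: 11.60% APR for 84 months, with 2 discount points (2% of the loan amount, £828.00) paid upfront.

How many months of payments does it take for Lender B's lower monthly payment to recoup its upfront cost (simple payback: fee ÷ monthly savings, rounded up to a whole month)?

50 months

Lender A: monthly rate = 12.35%/12 = 0.0102917; payment = 41,400 × 0.0102917 / (1 − (1+0.0102917)^−84) = £738.59.
Lender B: at 11.60% the monthly rate is 0.0096667, so the payment is 41,400 × 0.0096667 / (1 − 1.0096667^−84) = £722.00.
Monthly savings = £738.59 − £722.00 = £16.59.
Break-even = £828.00 / £16.59 = 49.91 → 50 months.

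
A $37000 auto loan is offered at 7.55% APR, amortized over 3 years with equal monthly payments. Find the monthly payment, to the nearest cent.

$1,151.78

At 7.55% the monthly rate is 0.0062917, so the payment is 37,000 × 0.0062917 / (1 − 1.0062917^−36) = $1,151.78.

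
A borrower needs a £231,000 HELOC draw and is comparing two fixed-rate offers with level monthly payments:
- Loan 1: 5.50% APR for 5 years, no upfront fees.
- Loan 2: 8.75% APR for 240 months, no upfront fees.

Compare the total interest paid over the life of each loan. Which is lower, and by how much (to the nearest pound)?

Loan 1: monthly rate = 5.5%/12 = 0.0045833; payment = 231,000 × 0.0045833 / (1 − (1+0.0045833)^−60) = £4,412.37.
Total interest on Loan 1 = 60 × £4,412.37 − £231,000 = £33,742.20.
Loan 2: monthly rate = 8.75%/12 = 0.0072917; payment = 231,000 × 0.0072917 / (1 − (1+0.0072917)^−240) = £2,041.37.
Total interest on Loan 2 = 240 × £2,041.37 − £231,000 = £258,928.80.
Loan 1 is lower by £225,186.60.

Loan 1 by £225,187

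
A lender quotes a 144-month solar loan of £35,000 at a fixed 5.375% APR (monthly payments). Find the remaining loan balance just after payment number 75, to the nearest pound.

£19,570

With monthly rate i = 5.375%/12 = 0.0044792, the balance after k of n payments is P · [(1+i)^n − (1+i)^k] / [(1+i)^n − 1].
(1+0.0044792)^144 = 1.90324394 and (1+0.0044792)^75 = 1.39820235, so the balance is 35,000 × (1.90324394 − 1.39820235) / (1.90324394 − 1) = £19,569.97.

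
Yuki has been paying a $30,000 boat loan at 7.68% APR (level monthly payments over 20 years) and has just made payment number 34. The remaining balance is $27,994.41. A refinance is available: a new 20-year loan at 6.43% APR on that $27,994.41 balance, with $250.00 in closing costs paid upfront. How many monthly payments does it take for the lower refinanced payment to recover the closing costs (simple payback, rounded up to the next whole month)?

Current payment = 30,000 × 7.68%/12 / (1 − (1+0.0064000)^−240) = $244.99.
Refinanced payment = 27,994.41 × 0.0053583 / (1 − (1+0.0053583)^−240) = $207.57.
Monthly savings = $244.99 − $207.57 = $37.42.
Break-even = $250.00 / $37.42 = 6.68 → 7 months.

7 months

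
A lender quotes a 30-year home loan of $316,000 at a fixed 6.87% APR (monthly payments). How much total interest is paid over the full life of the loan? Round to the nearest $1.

$430,942

Monthly rate = 6.87%/12 = 0.0057250; payment = 316,000 × 0.0057250 / (1 − (1+0.0057250)^−360) = $2,074.84.
Total paid = 360 × $2,074.84 = $746,942.40; interest = $746,942.40 − $316,000 = $430,942.40.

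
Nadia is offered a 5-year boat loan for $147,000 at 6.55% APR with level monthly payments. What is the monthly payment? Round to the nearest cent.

$2,879.67

At 6.55% the monthly rate is 0.0054583, so the payment is 147,000 × 0.0054583 / (1 − 1.0054583^−60) = $2,879.67.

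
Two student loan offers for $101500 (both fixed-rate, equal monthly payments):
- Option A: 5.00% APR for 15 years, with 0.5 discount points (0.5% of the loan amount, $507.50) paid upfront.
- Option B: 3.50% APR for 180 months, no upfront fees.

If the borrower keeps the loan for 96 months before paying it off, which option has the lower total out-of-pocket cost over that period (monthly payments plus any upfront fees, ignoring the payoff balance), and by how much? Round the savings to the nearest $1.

Option A: monthly rate = 5%/12 = 0.0041667; payment = 101,500 × 0.0041667 / (1 − (1+0.0041667)^−180) = $802.66.
Option B: at 3.50% the monthly rate is 0.0029167, so the payment is 101,500 × 0.0029167 / (1 − 1.0029167^−180) = $725.61.
Over 96 months: Option A costs 96 × $802.66 + $507.50 = $77,562.86; Option B costs 96 × $725.61 = $69,658.56.
Option B is cheaper by $77,562.86 − $69,658.56 = $7,904.30.

Option B by $7,904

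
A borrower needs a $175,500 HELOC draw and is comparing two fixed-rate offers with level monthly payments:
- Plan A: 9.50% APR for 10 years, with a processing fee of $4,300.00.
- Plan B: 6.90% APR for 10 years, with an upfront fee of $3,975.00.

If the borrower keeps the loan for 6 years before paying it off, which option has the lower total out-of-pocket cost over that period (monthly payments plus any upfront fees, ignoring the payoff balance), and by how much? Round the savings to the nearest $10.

Plan A: at 9.50% the monthly rate is 0.0079167, so the payment is 175,500 × 0.0079167 / (1 − 1.0079167^−120) = $2,270.93.
Plan B: monthly rate = 6.9%/12 = 0.0057500; payment = 175,500 × 0.0057500 / (1 − (1+0.0057500)^−120) = $2,028.67.
Over 72 months: Plan A costs 72 × $2,270.93 + $4,300.00 = $167,806.96; Plan B costs 72 × $2,028.67 + $3,975.00 = $150,039.24.
Plan B is cheaper by $167,806.96 − $150,039.24 = $17,767.72.

Plan B by $17,770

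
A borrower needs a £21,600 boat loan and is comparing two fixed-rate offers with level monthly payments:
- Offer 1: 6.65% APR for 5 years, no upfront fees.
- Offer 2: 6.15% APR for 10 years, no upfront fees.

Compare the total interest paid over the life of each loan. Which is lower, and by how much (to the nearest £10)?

Offer 1 by £3,520

Offer 1: at 6.65% the monthly rate is 0.0055417, so the payment is 21,600 × 0.0055417 / (1 − 1.0055417^−60) = £424.15.
Total interest on Offer 1 = 60 × £424.15 − £21,600 = £3,849.00.
Offer 2: monthly rate = 6.15%/12 = 0.0051250; payment = 21,600 × 0.0051250 / (1 − (1+0.0051250)^−120) = £241.43.
Total interest on Offer 2 = 120 × £241.43 − £21,600 = £7,371.60.
Offer 1 is lower by £3,522.60.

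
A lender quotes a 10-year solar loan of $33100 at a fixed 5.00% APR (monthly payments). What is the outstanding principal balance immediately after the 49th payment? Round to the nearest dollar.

$21,539

With monthly rate i = 5%/12 = 0.0041667, the balance after k of n payments is P · [(1+i)^n − (1+i)^k] / [(1+i)^n − 1].
(1+0.0041667)^120 = 1.64700950 and (1+0.0041667)^49 = 1.22598242, so the balance is 33,100 × (1.64700950 − 1.22598242) / (1.64700950 − 1) = $21,539.09.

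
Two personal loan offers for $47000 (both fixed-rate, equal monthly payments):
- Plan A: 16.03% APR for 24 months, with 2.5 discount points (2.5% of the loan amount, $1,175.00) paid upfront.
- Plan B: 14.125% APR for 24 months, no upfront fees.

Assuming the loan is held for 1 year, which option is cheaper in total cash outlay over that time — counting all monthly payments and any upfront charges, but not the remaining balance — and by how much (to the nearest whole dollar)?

Plan A: at 16.03% the monthly rate is 0.0133583, so the payment is 47,000 × 0.0133583 / (1 − 1.0133583^−24) = $2,301.94.
Plan B: at 14.125% the monthly rate is 0.0117708, so the payment is 47,000 × 0.0117708 / (1 − 1.0117708^−24) = $2,259.38.
Over 12 months: Plan A costs 12 × $2,301.94 + $1,175.00 = $28,798.28; Plan B costs 12 × $2,259.38 = $27,112.56.
Plan B is cheaper by $28,798.28 − $27,112.56 = $1,685.72.

Plan B by $1,686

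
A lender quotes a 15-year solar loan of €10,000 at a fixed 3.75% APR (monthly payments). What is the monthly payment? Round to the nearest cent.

Monthly rate = 3.75%/12 = 0.0031250; payment = 10,000 × 0.0031250 / (1 − (1+0.0031250)^−180) = €72.72.

€72.72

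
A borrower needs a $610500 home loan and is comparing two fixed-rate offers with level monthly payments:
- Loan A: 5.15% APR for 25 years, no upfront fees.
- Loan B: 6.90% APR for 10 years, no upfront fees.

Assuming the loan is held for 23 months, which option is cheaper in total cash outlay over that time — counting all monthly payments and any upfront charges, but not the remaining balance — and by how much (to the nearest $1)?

Loan A by $78,994

Loan A: at 5.15% the monthly rate is 0.0042917, so the payment is 610,500 × 0.0042917 / (1 − 1.0042917^−300) = $3,622.48.
Loan B: monthly rate = 6.9%/12 = 0.0057500; payment = 610,500 × 0.0057500 / (1 − (1+0.0057500)^−120) = $7,057.00.
Over 23 months: Loan A costs 23 × $3,622.48 = $83,317.04; Loan B costs 23 × $7,057.00 = $162,311.00.
Loan A is cheaper by $162,311.00 − $83,317.04 = $78,993.96.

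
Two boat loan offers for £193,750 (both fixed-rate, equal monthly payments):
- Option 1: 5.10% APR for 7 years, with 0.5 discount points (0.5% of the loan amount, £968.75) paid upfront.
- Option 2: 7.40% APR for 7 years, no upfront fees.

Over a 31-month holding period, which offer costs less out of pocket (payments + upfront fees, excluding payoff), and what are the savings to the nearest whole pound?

Option 1: monthly rate = 5.1%/12 = 0.0042500; payment = 193,750 × 0.0042500 / (1 − (1+0.0042500)^−84) = £2,747.56.
Option 2: monthly rate = 7.4%/12 = 0.0061667; payment = 193,750 × 0.0061667 / (1 − (1+0.0061667)^−84) = £2,962.24.
Over 31 months: Option 1 costs 31 × £2,747.56 + £968.75 = £86,143.11; Option 2 costs 31 × £2,962.24 = £91,829.44.
Option 1 is cheaper by £91,829.44 − £86,143.11 = £5,686.33.

Option 1 by £5,686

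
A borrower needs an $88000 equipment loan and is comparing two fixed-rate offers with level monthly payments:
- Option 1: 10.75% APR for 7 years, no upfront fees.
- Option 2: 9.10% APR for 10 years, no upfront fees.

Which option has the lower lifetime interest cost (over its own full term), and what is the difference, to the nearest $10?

Option 1 by $8,740

Option 1: monthly rate = 10.75%/12 = 0.0089583; payment = 88,000 × 0.0089583 / (1 − (1+0.0089583)^−84) = $1,495.23.
Total interest on Option 1 = 84 × $1,495.23 − $88,000 = $37,599.32.
Option 2: monthly rate = 9.1%/12 = 0.0075833; payment = 88,000 × 0.0075833 / (1 − (1+0.0075833)^−120) = $1,119.51.
Total interest on Option 2 = 120 × $1,119.51 − $88,000 = $46,341.20.
Option 1 is lower by $8,741.88.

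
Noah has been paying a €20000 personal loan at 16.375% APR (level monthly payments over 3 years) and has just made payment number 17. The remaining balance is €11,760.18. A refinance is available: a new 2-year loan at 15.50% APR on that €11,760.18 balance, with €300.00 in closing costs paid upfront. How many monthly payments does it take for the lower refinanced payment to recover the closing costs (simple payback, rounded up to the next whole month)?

3 months

Current payment = 20,000 × 16.375%/12 / (1 − (1+0.0136458)^−36) = €706.85.
Refinanced payment = 11,760.18 × 0.0129167 / (1 − (1+0.0129167)^−24) = €573.01.
Monthly savings = €706.85 − €573.01 = €133.84.
Break-even = €300.00 / €133.84 = 2.24 → 3 months.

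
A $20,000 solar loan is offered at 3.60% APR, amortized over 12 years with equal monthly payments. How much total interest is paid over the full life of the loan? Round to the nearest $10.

Monthly rate = 3.6%/12 = 0.0030000; payment = 20,000 × 0.0030000 / (1 − (1+0.0030000)^−144) = $171.25.
Total paid = 144 × $171.25 = $24,660.00; interest = $24,660.00 − $20,000 = $4,660.00.

$4,660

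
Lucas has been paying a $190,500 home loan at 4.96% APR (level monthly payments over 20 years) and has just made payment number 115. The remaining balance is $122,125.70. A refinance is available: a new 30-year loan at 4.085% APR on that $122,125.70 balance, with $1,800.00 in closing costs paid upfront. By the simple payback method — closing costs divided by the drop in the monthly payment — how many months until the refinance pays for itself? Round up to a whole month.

3 months

Current payment = 190,500 × 4.96%/12 / (1 − (1+0.0041333)^−240) = $1,253.01.
Refinanced payment = 122,125.70 × 0.0034042 / (1 − (1+0.0034042)^−360) = $589.05.
Monthly savings = $1,253.01 − $589.05 = $663.96.
Break-even = $1,800.00 / $663.96 = 2.71 → 3 months.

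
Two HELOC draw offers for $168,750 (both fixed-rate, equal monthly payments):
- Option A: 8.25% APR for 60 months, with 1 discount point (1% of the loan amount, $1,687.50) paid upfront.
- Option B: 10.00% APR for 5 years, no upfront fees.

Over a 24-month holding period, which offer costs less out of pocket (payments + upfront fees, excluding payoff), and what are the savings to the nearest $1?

Option A by $1,758

Option A: monthly rate = 8.25%/12 = 0.0068750; payment = 168,750 × 0.0068750 / (1 − (1+0.0068750)^−60) = $3,441.87.
Option B: monthly rate = 10%/12 = 0.0083333; payment = 168,750 × 0.0083333 / (1 − (1+0.0083333)^−60) = $3,585.44.
Over 24 months: Option A costs 24 × $3,441.87 + $1,687.50 = $84,292.38; Option B costs 24 × $3,585.44 = $86,050.56.
Option A is cheaper by $86,050.56 − $84,292.38 = $1,758.18.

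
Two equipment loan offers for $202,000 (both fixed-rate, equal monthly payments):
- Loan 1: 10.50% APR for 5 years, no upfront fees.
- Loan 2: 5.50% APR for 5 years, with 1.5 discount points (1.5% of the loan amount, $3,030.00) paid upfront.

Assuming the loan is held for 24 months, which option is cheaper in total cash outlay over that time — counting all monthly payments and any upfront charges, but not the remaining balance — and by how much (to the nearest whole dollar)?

Loan 2 by $8,570

Loan 1: monthly rate = 10.5%/12 = 0.0087500; payment = 202,000 × 0.0087500 / (1 − (1+0.0087500)^−60) = $4,341.77.
Loan 2: at 5.50% the monthly rate is 0.0045833, so the payment is 202,000 × 0.0045833 / (1 − 1.0045833^−60) = $3,858.43.
Over 24 months: Loan 1 costs 24 × $4,341.77 = $104,202.48; Loan 2 costs 24 × $3,858.43 + $3,030.00 = $95,632.32.
Loan 2 is cheaper by $104,202.48 − $95,632.32 = $8,570.16.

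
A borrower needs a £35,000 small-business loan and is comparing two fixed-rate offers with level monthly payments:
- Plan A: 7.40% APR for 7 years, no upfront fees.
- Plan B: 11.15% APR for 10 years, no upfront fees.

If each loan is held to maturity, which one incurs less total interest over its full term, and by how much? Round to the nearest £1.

Plan A: monthly rate = 7.4%/12 = 0.0061667; payment = 35,000 × 0.0061667 / (1 − (1+0.0061667)^−84) = £535.11.
Total interest on Plan A = 84 × £535.11 − £35,000 = £9,949.24.
Plan B: at 11.15% the monthly rate is 0.0092917, so the payment is 35,000 × 0.0092917 / (1 − 1.0092917^−120) = £485.10.
Total interest on Plan B = 120 × £485.10 − £35,000 = £23,212.00.
Plan A is lower by £13,262.76.

Plan A by £13,263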